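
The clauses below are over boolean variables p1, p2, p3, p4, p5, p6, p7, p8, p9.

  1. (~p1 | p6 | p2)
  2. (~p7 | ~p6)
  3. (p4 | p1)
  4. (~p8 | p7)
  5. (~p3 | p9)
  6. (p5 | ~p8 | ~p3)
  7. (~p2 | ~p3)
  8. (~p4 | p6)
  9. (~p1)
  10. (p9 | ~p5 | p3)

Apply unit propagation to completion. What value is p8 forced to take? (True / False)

False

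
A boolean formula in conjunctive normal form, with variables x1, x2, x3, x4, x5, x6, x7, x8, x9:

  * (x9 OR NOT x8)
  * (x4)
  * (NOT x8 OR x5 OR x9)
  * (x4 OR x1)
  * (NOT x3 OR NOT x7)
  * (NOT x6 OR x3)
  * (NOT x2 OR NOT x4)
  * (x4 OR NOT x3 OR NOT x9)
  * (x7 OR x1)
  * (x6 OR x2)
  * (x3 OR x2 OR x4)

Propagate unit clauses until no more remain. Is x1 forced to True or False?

(x4) is a unit clause: x4 = True.
(NOT x4 OR NOT x2): since x4 = True, the clause reduces to (NOT x2). x2 = False.
From (x2 OR x6) and x2 = False: x6 = True.
From (x3 OR NOT x6) and x6 = True: x3 = True.
In (NOT x3 OR NOT x7), NOT x3 is now false; NOT x7 must hold, so x7 = False.
In (x1 OR x7), x7 is now false; x1 must hold, so x1 = True.

True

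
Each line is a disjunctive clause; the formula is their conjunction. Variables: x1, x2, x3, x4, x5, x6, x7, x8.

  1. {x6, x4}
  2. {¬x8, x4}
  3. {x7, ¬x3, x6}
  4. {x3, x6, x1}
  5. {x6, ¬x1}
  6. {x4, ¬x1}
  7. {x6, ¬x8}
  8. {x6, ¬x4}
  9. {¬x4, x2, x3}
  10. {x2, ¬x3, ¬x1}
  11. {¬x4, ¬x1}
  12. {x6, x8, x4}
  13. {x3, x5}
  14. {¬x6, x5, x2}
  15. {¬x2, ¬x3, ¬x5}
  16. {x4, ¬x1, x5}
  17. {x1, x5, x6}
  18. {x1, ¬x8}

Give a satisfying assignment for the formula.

x1=F, x2=T, x3=T, x4=T, x5=F, x6=T, x7=F, x8=F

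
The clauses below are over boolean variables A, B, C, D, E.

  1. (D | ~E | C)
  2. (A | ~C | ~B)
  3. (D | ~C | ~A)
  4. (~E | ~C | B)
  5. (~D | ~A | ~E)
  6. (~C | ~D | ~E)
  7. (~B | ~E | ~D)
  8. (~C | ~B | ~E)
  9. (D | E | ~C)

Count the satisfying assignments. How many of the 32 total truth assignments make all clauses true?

12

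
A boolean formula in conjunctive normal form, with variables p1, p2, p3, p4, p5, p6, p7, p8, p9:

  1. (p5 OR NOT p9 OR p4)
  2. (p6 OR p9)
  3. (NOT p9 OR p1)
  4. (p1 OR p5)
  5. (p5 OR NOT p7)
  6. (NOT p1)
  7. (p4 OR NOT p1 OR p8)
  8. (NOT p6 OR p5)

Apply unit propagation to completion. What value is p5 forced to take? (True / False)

(NOT p1) stands alone — p1 = False.
(NOT p9 OR p1): since p1 = False, the clause reduces to (NOT p9). p9 = False.
(p6 OR p9): since p9 = False, the clause reduces to (p6). p6 = True.
From (p1 OR p5) and p1 = False: p5 = True.

True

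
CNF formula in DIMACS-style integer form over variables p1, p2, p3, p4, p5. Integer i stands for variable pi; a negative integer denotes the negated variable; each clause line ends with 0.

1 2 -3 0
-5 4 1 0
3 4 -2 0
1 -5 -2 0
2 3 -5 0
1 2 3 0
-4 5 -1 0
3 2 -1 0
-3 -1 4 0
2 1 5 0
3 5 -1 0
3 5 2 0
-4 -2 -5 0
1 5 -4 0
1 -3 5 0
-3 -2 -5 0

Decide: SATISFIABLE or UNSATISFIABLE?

SATISFIABLE

Set p1 = True and propagate.
Set p2 = False and propagate.
  then p3 is forced to True.
  then p4 is forced to True.
  then p5 is forced to True.
So p1 = True, p2 = False, p3 = True, p4 = True, p5 = True is a satisfying assignment.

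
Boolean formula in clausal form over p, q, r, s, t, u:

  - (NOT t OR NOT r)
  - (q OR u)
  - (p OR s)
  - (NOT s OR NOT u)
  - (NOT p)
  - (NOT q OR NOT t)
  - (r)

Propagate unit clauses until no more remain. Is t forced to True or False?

False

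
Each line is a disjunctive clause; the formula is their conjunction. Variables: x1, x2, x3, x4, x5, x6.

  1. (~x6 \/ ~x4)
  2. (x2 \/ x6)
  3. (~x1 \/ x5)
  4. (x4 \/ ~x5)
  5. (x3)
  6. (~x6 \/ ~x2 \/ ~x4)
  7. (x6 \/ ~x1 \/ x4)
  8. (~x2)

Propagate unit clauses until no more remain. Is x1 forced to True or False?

(x3) stands alone — x3 = True.
(~x2) stands alone — x2 = False.
(x2 \/ x6) with x2 = False leaves only x6, so x6 = True.
From (~x6 \/ ~x4) and x6 = True: x4 = False.
(~x5 \/ x4): since x4 = False, the clause reduces to (~x5). x5 = False.
(~x1 \/ x5): since x5 = False, the clause reduces to (~x1). x1 = False.

False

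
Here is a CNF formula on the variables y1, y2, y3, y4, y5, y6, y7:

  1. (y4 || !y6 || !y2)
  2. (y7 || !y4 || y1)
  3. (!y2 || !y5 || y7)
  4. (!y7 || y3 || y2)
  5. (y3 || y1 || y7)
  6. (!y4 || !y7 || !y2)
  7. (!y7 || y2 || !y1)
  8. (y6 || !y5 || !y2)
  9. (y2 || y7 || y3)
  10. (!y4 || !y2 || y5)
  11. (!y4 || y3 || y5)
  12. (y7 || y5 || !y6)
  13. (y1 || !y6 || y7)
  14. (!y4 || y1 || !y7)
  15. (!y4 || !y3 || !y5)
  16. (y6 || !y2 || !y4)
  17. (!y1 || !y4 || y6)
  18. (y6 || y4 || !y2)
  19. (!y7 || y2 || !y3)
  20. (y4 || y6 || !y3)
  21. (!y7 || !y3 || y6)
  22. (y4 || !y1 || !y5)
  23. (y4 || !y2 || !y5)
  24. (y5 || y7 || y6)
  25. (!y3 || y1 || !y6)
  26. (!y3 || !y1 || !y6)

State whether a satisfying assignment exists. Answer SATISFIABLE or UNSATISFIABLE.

y4 = True:
  y7 = True:
    propagation gives y2=False, y3=True; an empty clause results — contradiction.
  y7 = False:
    propagation gives y1=True, y6=True, y5=True, y2=False; an empty clause results — contradiction.
y4 = False:
  y6 = True:
    y7 = True:
      propagation gives y3=True; contradiction.
    y7 = False:
      propagation gives y3=True, y5=True, y1=True; contradiction.
  y6 = False:
    propagation gives y2=False, y3=False, y7=False; an empty clause results — contradiction.
Every branch closes, so no satisfying assignment exists.

UNSATISFIABLE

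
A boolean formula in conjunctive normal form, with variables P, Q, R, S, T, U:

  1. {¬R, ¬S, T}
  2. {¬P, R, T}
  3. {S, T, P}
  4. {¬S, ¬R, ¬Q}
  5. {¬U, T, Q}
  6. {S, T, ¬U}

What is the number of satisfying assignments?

33

Case analysis on T and S:
  T=T, S=T: P, U free; 3 ways for (Q,R) × 2^2 = 12.
  T=T, S=F: P, Q, R, U free → 2^4 = 16.
  T=F, S=T: remaining (P,Q,R,U) ∈ {(F,F,F,F); (F,T,F,F); (F,T,F,T)} — 3.
  T=F, S=F: remaining (P,Q,R,U) ∈ {(T,F,T,F); (T,T,T,F)} — 2.
Total: 12 + 16 + 3 + 2 = 33.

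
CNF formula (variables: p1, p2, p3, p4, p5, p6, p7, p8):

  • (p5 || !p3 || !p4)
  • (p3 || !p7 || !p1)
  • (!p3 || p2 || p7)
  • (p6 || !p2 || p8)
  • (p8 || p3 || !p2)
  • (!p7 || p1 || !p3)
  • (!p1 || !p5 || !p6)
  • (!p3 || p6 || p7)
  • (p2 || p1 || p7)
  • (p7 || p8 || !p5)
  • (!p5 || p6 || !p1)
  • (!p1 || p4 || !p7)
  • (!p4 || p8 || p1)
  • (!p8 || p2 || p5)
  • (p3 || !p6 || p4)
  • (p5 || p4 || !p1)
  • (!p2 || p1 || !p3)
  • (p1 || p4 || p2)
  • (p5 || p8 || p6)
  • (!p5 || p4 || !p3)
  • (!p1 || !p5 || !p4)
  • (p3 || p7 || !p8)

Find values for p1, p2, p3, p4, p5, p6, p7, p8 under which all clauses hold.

p1 = F, p2 = T, p3 = F, p4 = T, p5 = F, p6 = F, p7 = T, p8 = T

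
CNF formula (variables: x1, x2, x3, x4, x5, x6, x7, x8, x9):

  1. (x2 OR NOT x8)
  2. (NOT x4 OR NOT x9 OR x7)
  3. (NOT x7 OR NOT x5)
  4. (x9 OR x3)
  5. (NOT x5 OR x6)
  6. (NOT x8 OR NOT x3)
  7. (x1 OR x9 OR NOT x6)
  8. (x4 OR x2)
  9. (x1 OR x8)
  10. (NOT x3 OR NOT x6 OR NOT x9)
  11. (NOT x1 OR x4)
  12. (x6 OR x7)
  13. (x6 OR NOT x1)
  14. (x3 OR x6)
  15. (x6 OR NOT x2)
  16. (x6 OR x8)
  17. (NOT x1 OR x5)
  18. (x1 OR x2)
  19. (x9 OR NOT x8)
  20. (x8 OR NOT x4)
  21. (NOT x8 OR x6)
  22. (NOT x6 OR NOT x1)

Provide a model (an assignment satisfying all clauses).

Branch on x1: take x1 = False.
  then x8 is forced to True.
  then x2 is forced to True.
  then x3 is forced to False.
  then x9 is forced to True.
  then x6 is forced to True.
Try x4 = False.
For the remaining variables, x5 = True, x7 = False works.

x1 = F  x2 = T  x3 = F  x4 = F  x5 = T  x6 = T  x7 = F  x8 = T  x9 = T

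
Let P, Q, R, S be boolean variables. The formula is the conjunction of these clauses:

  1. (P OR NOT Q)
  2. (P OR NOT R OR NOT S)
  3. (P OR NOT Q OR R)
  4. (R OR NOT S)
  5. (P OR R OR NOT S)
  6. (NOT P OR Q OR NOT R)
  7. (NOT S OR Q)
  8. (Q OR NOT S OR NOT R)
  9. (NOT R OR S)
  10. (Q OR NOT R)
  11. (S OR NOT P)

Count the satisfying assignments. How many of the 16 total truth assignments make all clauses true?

2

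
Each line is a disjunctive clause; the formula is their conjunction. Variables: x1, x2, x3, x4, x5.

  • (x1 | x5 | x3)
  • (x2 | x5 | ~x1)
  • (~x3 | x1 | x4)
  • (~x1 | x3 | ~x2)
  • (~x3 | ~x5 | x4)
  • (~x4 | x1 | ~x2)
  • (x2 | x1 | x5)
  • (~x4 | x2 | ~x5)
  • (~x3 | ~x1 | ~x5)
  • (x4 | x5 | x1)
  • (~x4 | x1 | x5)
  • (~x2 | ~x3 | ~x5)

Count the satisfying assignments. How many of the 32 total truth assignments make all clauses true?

5

The models are:
  x1=F x2=F x3=F x4=F x5=T
  x1=F x2=T x3=F x4=F x5=T
  x1=T x2=F x3=F x4=F x5=T
  x1=T x2=T x3=T x4=F x5=F
  x1=T x2=T x3=T x4=T x5=F
Count: 5.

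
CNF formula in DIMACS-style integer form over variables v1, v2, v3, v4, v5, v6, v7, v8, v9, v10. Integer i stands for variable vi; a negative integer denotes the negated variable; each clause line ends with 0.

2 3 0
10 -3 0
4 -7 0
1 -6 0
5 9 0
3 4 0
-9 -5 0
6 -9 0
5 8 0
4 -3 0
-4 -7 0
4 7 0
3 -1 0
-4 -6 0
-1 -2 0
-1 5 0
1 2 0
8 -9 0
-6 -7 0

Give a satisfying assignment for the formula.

v1=F, v2=T, v3=F, v4=T, v5=T, v6=F, v7=F, v8=T, v9=F, v10=T

Check each clause:
  1. {v2, v3} — v2 is true.
  2. {¬v3, v10} — v10 is true.
  3. {v4, ¬v7} — ¬v7 is true.
  4. {¬v6, v1} — ¬v6 is true.
  5. {v5, v9} — v5 is true.
  6. {v3, v4} — v4 is true.
  7. {¬v5, ¬v9} — ¬v9 is true.
  8. {¬v9, v6} — ¬v9 is true.
  9. {v5, v8} — v8 is true.
  10. {¬v3, v4} — v4 is true.
  11. {¬v7, ¬v4} — ¬v7 is true.
  12. {v7, v4} — v4 is true.
  13. {v3, ¬v1} — ¬v1 is true.
  14. {¬v4, ¬v6} — ¬v6 is true.
  15. {¬v1, ¬v2} — ¬v1 is true.
  16. {v5, ¬v1} — v5 is true.
  17. {v1, v2} — v2 is true.
  18. {¬v9, v8} — v8 is true.
  19. {¬v6, ¬v7} — ¬v7 is true.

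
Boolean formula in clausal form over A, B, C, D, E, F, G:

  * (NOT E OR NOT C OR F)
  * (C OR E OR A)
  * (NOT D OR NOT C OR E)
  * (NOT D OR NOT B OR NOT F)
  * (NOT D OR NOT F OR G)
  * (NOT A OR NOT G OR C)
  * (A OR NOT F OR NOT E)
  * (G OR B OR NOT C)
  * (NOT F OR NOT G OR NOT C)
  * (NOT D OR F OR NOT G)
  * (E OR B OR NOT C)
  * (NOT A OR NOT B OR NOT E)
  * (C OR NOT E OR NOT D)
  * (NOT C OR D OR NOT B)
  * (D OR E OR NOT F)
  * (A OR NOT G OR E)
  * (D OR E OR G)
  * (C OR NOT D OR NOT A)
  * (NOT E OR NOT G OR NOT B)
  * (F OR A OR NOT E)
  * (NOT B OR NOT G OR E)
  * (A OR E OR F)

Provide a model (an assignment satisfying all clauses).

Try A = True.
Branch on B: take B = False.
Branch on C: take C = False.
  then G is forced to False.
  then D is forced to False.
  then E is forced to True.
F is now unconstrained; take F = True.

A=True, B=False, C=False, D=False, E=True, F=True, G=False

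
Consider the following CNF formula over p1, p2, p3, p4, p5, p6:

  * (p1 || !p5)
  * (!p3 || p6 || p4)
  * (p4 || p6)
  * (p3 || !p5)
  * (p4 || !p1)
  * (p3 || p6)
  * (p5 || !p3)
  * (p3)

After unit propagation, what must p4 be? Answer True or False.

(p3) is a unit clause: p3 = True.
From (!p3 || p5) and p3 = True: p5 = True.
In (!p5 || p1), !p5 is now false; p1 must hold, so p1 = True.
(!p1 || p4): since p1 = True, the clause reduces to (p4). p4 = True.

True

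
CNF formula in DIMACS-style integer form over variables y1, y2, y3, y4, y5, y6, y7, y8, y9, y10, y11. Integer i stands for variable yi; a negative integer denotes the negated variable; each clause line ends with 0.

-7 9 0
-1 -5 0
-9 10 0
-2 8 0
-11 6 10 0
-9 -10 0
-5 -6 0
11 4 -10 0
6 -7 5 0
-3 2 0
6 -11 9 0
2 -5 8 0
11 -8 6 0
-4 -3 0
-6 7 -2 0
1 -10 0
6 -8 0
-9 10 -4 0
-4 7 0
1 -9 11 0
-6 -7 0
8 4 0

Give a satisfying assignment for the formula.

y1 = 0, y2 = 0, y3 = 0, y4 = 0, y5 = 0, y6 = 1, y7 = 0, y8 = 1, y9 = 0, y10 = 0, y11 = 1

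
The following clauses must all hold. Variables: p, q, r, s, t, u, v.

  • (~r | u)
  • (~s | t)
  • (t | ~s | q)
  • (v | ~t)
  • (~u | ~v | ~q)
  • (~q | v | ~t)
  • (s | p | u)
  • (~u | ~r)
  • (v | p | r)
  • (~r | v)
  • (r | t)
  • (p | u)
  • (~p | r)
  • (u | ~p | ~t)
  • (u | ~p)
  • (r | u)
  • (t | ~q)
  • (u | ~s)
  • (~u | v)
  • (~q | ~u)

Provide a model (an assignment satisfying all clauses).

p=False, q=False, r=False, s=False, t=True, u=True, v=True

Branch on p: take p = False.
  then u is forced to True.
  then r is forced to False.
  then v is forced to True.
  then q is forced to False.
  then t is forced to True.
s is now unconstrained; take s = False.
Every clause has at least one true literal under this assignment.
Check each clause:
  1. (~r | u) — ~r is true.
  2. (t | ~s) — ~s is true.
  3. (q | t | ~s) — ~s is true.
  4. (v | ~t) — v is true.
  5. (~v | ~u | ~q) — ~q is true.
  6. (~q | v | ~t) — ~q is true.
  7. (s | p | u) — u is true.
  8. (~r | ~u) — ~r is true.
  9. (v | p | r) — v is true.
  10. (v | ~r) — ~r is true.
  11. (t | r) — t is true.
  12. (u | p) — u is true.
  13. (~p | r) — ~p is true.
  14. (~t | ~p | u) — u is true.
  15. (u | ~p) — u is true.
  16. (r | u) — u is true.
  17. (~q | t) — t is true.
  18. (~s | u) — ~s is true.
  19. (v | ~u) — v is true.
  20. (~u | ~q) — ~q is true.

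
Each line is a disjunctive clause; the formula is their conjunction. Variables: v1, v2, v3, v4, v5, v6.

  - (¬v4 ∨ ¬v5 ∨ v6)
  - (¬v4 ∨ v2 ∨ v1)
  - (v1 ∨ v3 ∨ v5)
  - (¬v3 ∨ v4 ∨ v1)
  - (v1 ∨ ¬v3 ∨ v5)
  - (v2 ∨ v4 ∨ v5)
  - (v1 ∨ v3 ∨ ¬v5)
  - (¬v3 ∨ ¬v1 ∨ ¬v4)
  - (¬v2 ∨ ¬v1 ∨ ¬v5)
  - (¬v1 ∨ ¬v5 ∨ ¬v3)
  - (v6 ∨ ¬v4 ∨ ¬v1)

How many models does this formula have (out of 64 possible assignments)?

Case analysis on v1 and v5:
  v1=1, v5=1: remaining (v2,v3,v4,v6) ∈ {(0,0,0,0); (0,0,0,1); (0,0,1,1)} — 3.
  v1=1, v5=0: 6 of the 16 assignments to (v2,v3,v4,v6) work.
  v1=0, v5=1: remaining (v2,v3,v4,v6) ∈ {(1,1,1,1)} — 1.
  v1=0, v5=0: a clause becomes empty — 0.
Total: 3 + 6 + 1 + 0 = 10.

10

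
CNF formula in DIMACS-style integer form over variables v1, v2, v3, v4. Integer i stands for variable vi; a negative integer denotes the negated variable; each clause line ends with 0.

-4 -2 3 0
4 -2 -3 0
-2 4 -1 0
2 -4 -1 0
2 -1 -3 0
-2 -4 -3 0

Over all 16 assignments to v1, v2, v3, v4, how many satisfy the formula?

Satisfying assignments:
  v1=0 v2=0 v3=0 v4=0
  v1=0 v2=0 v3=0 v4=1
  v1=0 v2=0 v3=1 v4=0
  v1=0 v2=0 v3=1 v4=1
  v1=0 v2=1 v3=0 v4=0
  v1=1 v2=0 v3=0 v4=0
That's 6 in total.

6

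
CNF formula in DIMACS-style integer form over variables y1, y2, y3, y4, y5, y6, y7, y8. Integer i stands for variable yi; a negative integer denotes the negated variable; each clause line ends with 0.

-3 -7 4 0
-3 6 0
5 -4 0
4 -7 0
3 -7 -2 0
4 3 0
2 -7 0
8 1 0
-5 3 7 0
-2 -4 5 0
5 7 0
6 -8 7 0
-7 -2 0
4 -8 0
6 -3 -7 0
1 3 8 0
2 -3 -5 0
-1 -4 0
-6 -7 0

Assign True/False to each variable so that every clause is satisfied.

Branch on y1: take y1 = True.
  then y4 is forced to False.
  then y7 is forced to False.
  then y3 is forced to True.
  then y6 is forced to True.
  then y5 is forced to True.
  then y8 is forced to False.
  then y2 is forced to True.

y1=T, y2=T, y3=T, y4=F, y5=T, y6=T, y7=F, y8=F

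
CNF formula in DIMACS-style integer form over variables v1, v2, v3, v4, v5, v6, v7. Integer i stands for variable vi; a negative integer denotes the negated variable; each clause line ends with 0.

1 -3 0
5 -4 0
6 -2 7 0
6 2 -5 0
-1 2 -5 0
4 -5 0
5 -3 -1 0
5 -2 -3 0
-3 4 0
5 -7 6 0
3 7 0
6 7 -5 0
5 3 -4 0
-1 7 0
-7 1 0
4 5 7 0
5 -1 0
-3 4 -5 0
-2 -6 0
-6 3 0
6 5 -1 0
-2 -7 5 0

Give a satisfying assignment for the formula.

v1 = T, v2 = T, v3 = T, v4 = T, v5 = T, v6 = F, v7 = T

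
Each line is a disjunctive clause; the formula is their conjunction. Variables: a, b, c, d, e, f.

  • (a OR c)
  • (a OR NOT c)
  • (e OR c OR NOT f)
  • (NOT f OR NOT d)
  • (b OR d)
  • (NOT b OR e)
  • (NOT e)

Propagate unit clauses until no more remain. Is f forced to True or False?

False

(NOT e) stands alone — e = False.
(NOT b OR e) with e = False leaves only NOT b, so b = False.
In (b OR d), b is now false; d must hold, so d = True.
(NOT f OR NOT d): since d = True, the clause reduces to (NOT f). f = False.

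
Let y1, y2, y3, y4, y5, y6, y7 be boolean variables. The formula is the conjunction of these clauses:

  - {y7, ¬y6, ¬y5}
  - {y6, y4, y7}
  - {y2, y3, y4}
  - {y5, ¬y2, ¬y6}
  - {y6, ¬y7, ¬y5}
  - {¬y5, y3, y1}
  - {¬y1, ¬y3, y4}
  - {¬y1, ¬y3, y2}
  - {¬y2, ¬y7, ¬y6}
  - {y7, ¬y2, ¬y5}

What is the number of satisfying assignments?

Case analysis on y2 and y5:
  y2=1, y5=1: a clause becomes empty — 0.
  y2=1, y5=0: 11 of the 32 assignments to (y1,y3,y4,y6,y7) work.
  y2=0, y5=1: 5 of the 32 assignments to (y1,y3,y4,y6,y7) work.
  y2=0, y5=0: 15 of the 32 assignments to (y1,y3,y4,y6,y7) work.
Total: 0 + 11 + 5 + 15 = 31.

31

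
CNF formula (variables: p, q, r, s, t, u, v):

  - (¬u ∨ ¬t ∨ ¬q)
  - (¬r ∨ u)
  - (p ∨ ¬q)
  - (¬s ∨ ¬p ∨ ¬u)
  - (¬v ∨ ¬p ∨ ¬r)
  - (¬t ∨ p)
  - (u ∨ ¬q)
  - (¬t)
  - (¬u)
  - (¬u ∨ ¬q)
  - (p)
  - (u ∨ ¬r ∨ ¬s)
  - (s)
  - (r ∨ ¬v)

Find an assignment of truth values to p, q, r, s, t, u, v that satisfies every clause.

p = True  q = False  r = False  s = True  t = False  u = False  v = False

Check each clause:
  1. (¬t ∨ ¬u ∨ ¬q) — ¬u is true.
  2. (u ∨ ¬r) — ¬r is true.
  3. (p ∨ ¬q) — p is true.
  4. (¬s ∨ ¬p ∨ ¬u) — ¬u is true.
  5. (¬v ∨ ¬r ∨ ¬p) — ¬v is true.
  6. (p ∨ ¬t) — p is true.
  7. (¬q ∨ u) — ¬q is true.
  8. (¬t) — ¬t is true.
  9. (¬u) — ¬u is true.
  10. (¬q ∨ ¬u) — ¬u is true.
  11. (p) — p is true.
  12. (u ∨ ¬r ∨ ¬s) — ¬r is true.
  13. (s) — s is true.
  14. (r ∨ ¬v) — ¬v is true.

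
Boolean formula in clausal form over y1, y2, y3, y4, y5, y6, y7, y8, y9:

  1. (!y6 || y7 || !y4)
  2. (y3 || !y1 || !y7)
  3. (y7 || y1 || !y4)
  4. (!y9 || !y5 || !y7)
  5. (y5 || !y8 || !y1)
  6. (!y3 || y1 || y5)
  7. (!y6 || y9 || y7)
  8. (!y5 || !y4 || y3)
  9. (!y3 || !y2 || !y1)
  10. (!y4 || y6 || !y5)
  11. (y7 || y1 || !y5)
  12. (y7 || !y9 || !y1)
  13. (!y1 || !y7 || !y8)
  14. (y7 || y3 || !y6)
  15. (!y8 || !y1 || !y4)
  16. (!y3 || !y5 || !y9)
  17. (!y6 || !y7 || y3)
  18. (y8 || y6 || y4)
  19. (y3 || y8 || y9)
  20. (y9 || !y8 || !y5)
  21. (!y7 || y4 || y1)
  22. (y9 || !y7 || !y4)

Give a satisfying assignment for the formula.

y1 = False  y2 = False  y3 = False  y4 = True  y5 = False  y6 = False  y7 = True  y8 = False  y9 = True

Check each clause:
  1. (y7 || !y4 || !y6) — !y6 is true.
  2. (!y7 || y3 || !y1) — !y1 is true.
  3. (y1 || y7 || !y4) — y7 is true.
  4. (!y9 || !y7 || !y5) — !y5 is true.
  5. (!y1 || !y8 || y5) — !y8 is true.
  6. (!y3 || y1 || y5) — !y3 is true.
  7. (y9 || !y6 || y7) — y9 is true.
  8. (!y5 || y3 || !y4) — !y5 is true.
  9. (!y3 || !y2 || !y1) — !y3 is true.
  10. (!y5 || y6 || !y4) — !y5 is true.
  11. (y1 || y7 || !y5) — !y5 is true.
  12. (!y1 || !y9 || y7) — y7 is true.
  13. (!y7 || !y8 || !y1) — !y8 is true.
  14. (y7 || !y6 || y3) — !y6 is true.
  15. (!y8 || !y4 || !y1) — !y8 is true.
  16. (!y3 || !y5 || !y9) — !y5 is true.
  17. (!y7 || !y6 || y3) — !y6 is true.
  18. (y4 || y6 || y8) — y4 is true.
  19. (y3 || y9 || y8) — y9 is true.
  20. (!y5 || y9 || !y8) — !y8 is true.
  21. (!y7 || y4 || y1) — y4 is true.
  22. (!y7 || !y4 || y9) — y9 is true.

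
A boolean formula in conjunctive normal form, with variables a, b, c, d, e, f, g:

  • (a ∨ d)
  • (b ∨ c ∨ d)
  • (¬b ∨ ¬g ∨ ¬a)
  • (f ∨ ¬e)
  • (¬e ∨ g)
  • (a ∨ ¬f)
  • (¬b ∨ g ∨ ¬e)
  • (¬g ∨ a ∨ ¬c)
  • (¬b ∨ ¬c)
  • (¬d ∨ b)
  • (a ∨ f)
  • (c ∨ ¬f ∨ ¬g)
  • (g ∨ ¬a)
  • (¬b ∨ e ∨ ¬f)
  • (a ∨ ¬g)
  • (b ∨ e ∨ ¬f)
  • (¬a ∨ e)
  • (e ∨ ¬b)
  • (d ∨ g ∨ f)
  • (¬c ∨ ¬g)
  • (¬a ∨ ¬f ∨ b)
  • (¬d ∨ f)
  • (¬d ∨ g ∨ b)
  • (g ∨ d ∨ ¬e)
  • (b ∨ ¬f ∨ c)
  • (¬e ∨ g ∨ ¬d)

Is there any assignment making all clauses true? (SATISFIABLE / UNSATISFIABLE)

UNSATISFIABLE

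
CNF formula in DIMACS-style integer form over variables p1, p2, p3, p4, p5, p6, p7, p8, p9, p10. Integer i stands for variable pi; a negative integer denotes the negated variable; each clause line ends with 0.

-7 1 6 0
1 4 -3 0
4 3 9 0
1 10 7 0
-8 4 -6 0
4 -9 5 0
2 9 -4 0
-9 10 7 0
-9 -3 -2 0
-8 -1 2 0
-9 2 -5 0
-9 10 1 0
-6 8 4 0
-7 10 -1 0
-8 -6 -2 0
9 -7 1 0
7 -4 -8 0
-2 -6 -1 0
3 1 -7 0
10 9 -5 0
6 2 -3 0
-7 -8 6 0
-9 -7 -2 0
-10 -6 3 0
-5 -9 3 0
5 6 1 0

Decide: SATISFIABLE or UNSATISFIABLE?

SATISFIABLE

Branch on p1: take p1 = False.
The remaining clauses are satisfied by p2 = True, p3 = True, p4 = True, p5 = False, p6 = True, p7 = False, p8 = False, p9 = False, p10 = True.
So p1=False, p2=True, p3=True, p4=True, p5=False, p6=True, p7=False, p8=False, p9=False, p10=True is a satisfying assignment.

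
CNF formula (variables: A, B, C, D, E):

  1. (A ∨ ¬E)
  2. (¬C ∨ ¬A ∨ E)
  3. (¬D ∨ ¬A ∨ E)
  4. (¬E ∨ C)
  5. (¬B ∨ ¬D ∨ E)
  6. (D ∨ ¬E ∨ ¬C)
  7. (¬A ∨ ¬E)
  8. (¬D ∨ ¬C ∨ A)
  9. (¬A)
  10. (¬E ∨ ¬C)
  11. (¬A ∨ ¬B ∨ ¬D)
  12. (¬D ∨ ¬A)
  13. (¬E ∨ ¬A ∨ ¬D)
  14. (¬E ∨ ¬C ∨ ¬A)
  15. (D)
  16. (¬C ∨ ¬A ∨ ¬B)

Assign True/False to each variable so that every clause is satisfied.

A=False  B=False  C=False  D=True  E=False

(¬A) is a unit clause, so A = False.
(¬E) is a unit clause, so E = False.
(D) is a unit clause, so D = True.
(¬B) is a unit clause, so B = False.
(¬C) is a unit clause, so C = False.
Check each clause:
  1. (A ∨ ¬E) — ¬E is true.
  2. (¬C ∨ ¬A ∨ E) — ¬C is true.
  3. (E ∨ ¬A ∨ ¬D) — ¬A is true.
  4. (¬E ∨ C) — ¬E is true.
  5. (¬B ∨ ¬D ∨ E) — ¬B is true.
  6. (¬E ∨ D ∨ ¬C) — ¬E is true.
  7. (¬A ∨ ¬E) — ¬E is true.
  8. (¬D ∨ ¬C ∨ A) — ¬C is true.
  9. (¬A) — ¬A is true.
  10. (¬E ∨ ¬C) — ¬E is true.
  11. (¬A ∨ ¬D ∨ ¬B) — ¬A is true.
  12. (¬D ∨ ¬A) — ¬A is true.
  13. (¬A ∨ ¬E ∨ ¬D) — ¬E is true.
  14. (¬E ∨ ¬A ∨ ¬C) — ¬E is true.
  15. (D) — D is true.
  16. (¬A ∨ ¬B ∨ ¬C) — ¬C is true.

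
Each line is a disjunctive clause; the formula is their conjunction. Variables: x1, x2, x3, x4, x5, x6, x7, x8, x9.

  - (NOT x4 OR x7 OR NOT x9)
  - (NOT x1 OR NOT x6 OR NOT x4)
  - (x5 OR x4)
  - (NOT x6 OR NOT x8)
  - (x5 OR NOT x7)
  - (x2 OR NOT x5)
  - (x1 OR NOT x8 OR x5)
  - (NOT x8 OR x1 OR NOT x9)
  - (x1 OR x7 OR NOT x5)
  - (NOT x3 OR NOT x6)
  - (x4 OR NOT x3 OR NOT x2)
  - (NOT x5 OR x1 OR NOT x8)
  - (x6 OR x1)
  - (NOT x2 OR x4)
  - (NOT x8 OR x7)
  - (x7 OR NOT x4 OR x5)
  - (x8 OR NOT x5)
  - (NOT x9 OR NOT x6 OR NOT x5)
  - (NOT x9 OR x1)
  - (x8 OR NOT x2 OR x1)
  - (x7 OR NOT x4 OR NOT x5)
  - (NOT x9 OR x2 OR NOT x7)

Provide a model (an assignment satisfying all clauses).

x1 = T, x2 = T, x3 = F, x4 = T, x5 = T, x6 = F, x7 = T, x8 = T, x9 = T

Check each clause:
  1. (x7 OR NOT x9 OR NOT x4) — x7 is true.
  2. (NOT x6 OR NOT x1 OR NOT x4) — NOT x6 is true.
  3. (x4 OR x5) — x4 is true.
  4. (NOT x6 OR NOT x8) — NOT x6 is true.
  5. (NOT x7 OR x5) — x5 is true.
  6. (x2 OR NOT x5) — x2 is true.
  7. (x5 OR NOT x8 OR x1) — x1 is true.
  8. (NOT x8 OR x1 OR NOT x9) — x1 is true.
  9. (x1 OR x7 OR NOT x5) — x1 is true.
  10. (NOT x6 OR NOT x3) — NOT x6 is true.
  11. (NOT x2 OR x4 OR NOT x3) — x4 is true.
  12. (NOT x5 OR NOT x8 OR x1) — x1 is true.
  13. (x1 OR x6) — x1 is true.
  14. (x4 OR NOT x2) — x4 is true.
  15. (NOT x8 OR x7) — x7 is true.
  16. (x5 OR NOT x4 OR x7) — x5 is true.
  17. (x8 OR NOT x5) — x8 is true.
  18. (NOT x5 OR NOT x6 OR NOT x9) — NOT x6 is true.
  19. (x1 OR NOT x9) — x1 is true.
  20. (x1 OR x8 OR NOT x2) — x8 is true.
  21. (NOT x4 OR x7 OR NOT x5) — x7 is true.
  22. (x2 OR NOT x9 OR NOT x7) — x2 is true.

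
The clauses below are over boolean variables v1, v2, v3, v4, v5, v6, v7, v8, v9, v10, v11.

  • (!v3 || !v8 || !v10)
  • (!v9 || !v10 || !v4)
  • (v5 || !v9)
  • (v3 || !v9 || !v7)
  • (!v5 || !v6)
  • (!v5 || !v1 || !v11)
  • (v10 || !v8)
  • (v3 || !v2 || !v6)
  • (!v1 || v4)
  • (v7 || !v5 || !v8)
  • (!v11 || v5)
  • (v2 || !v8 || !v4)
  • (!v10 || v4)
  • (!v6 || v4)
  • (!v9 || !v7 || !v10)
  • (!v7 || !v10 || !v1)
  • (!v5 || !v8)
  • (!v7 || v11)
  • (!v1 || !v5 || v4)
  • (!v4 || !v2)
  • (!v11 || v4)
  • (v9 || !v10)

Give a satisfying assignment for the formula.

v1 = False  v2 = False  v3 = True  v4 = True  v5 = True  v6 = False  v7 = True  v8 = False  v9 = True  v10 = False  v11 = True

v1 occurs only negated in the remaining clauses — set v1 = False.
v6 occurs only negated in the remaining clauses — set v6 = False.
Set v2 = False and propagate.
For the remaining variables, v3 = True, v4 = True, v5 = True, v7 = True, v8 = False, v9 = True, v10 = False, v11 = True works.
Every clause has at least one true literal under this assignment.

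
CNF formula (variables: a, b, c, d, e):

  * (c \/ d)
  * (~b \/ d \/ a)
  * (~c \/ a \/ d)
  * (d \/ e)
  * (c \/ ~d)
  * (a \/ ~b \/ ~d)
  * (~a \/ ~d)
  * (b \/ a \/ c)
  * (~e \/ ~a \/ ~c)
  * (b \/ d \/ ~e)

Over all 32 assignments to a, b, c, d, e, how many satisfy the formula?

2

Satisfying assignments:
  a=0 b=0 c=1 d=1 e=0
  a=0 b=0 c=1 d=1 e=1
That's 2 in total.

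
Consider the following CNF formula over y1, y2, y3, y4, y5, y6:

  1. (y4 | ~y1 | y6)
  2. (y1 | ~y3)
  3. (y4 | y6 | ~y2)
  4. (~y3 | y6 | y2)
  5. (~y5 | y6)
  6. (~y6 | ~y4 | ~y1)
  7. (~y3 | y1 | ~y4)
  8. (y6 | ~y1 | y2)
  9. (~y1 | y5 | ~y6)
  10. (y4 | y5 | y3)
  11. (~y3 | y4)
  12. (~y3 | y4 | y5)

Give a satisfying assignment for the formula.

y1=False, y2=True, y3=False, y4=True, y5=False, y6=True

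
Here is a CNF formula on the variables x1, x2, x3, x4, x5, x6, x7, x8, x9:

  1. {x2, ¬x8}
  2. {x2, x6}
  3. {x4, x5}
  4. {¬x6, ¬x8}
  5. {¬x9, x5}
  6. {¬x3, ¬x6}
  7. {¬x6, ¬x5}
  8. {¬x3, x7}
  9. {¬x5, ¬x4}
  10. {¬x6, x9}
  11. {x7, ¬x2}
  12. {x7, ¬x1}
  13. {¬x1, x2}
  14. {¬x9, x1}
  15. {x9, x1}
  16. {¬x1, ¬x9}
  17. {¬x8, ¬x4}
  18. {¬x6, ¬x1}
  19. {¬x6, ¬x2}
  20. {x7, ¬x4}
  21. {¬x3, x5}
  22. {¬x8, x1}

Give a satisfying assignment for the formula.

x1 = 1, x2 = 1, x3 = 0, x4 = 0, x5 = 1, x6 = 0, x7 = 1, x8 = 1, x9 = 0

Check each clause:
  1. {¬x8, x2} — x2 is true.
  2. {x2, x6} — x2 is true.
  3. {x4, x5} — x5 is true.
  4. {¬x6, ¬x8} — ¬x6 is true.
  5. {x5, ¬x9} — x5 is true.
  6. {¬x6, ¬x3} — ¬x6 is true.
  7. {¬x5, ¬x6} — ¬x6 is true.
  8. {x7, ¬x3} — ¬x3 is true.
  9. {¬x5, ¬x4} — ¬x4 is true.
  10. {x9, ¬x6} — ¬x6 is true.
  11. {x7, ¬x2} — x7 is true.
  12. {x7, ¬x1} — x7 is true.
  13. {x2, ¬x1} — x2 is true.
  14. {¬x9, x1} — x1 is true.
  15. {x9, x1} — x1 is true.
  16. {¬x9, ¬x1} — ¬x9 is true.
  17. {¬x4, ¬x8} — ¬x4 is true.
  18. {¬x6, ¬x1} — ¬x6 is true.
  19. {¬x6, ¬x2} — ¬x6 is true.
  20. {¬x4, x7} — ¬x4 is true.
  21. {¬x3, x5} — x5 is true.
  22. {¬x8, x1} — x1 is true.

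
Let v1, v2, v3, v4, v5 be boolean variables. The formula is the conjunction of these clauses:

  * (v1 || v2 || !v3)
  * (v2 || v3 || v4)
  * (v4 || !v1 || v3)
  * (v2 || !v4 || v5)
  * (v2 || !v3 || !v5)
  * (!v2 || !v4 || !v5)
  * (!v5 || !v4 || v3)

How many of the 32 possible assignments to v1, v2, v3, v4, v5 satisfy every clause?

Split on v2, then v3.
  v2=T, v3=T: v1 free; 3 ways for (v4,v5) × 2^1 = 6.
  v2=T, v3=F: remaining (v1,v4,v5) ∈ {(F,F,F); (F,F,T); (F,T,F); (T,T,F)} — 4.
  v2=F, v3=T: remaining (v1,v4,v5) ∈ {(T,F,F)} — 1.
  v2=F, v3=F: a clause becomes empty — 0.
Total: 6 + 4 + 1 + 0 = 11.

11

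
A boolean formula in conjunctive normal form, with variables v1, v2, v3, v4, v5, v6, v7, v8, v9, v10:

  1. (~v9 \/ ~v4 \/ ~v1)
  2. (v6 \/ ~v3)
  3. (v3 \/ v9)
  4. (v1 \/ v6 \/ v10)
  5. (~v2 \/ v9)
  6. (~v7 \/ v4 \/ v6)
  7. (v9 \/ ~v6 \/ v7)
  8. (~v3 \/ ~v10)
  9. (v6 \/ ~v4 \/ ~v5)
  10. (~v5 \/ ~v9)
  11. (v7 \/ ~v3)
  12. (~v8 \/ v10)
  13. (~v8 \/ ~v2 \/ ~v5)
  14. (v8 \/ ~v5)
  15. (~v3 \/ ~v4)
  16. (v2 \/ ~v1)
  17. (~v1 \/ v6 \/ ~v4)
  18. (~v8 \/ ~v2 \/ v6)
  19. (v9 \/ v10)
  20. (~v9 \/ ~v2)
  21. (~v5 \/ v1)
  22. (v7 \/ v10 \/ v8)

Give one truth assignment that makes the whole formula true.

v1=F, v2=F, v3=F, v4=T, v5=F, v6=F, v7=T, v8=F, v9=T, v10=T

Check each clause:
  1. (~v4 \/ ~v9 \/ ~v1) — ~v1 is true.
  2. (v6 \/ ~v3) — ~v3 is true.
  3. (v9 \/ v3) — v9 is true.
  4. (v6 \/ v1 \/ v10) — v10 is true.
  5. (v9 \/ ~v2) — v9 is true.
  6. (v6 \/ ~v7 \/ v4) — v4 is true.
  7. (v9 \/ v7 \/ ~v6) — v9 is true.
  8. (~v3 \/ ~v10) — ~v3 is true.
  9. (v6 \/ ~v5 \/ ~v4) — ~v5 is true.
  10. (~v9 \/ ~v5) — ~v5 is true.
  11. (v7 \/ ~v3) — ~v3 is true.
  12. (v10 \/ ~v8) — ~v8 is true.
  13. (~v5 \/ ~v8 \/ ~v2) — ~v8 is true.
  14. (v8 \/ ~v5) — ~v5 is true.
  15. (~v4 \/ ~v3) — ~v3 is true.
  16. (v2 \/ ~v1) — ~v1 is true.
  17. (~v1 \/ ~v4 \/ v6) — ~v1 is true.
  18. (~v8 \/ ~v2 \/ v6) — ~v8 is true.
  19. (v10 \/ v9) — v9 is true.
  20. (~v9 \/ ~v2) — ~v2 is true.
  21. (v1 \/ ~v5) — ~v5 is true.
  22. (v8 \/ v10 \/ v7) — v10 is true.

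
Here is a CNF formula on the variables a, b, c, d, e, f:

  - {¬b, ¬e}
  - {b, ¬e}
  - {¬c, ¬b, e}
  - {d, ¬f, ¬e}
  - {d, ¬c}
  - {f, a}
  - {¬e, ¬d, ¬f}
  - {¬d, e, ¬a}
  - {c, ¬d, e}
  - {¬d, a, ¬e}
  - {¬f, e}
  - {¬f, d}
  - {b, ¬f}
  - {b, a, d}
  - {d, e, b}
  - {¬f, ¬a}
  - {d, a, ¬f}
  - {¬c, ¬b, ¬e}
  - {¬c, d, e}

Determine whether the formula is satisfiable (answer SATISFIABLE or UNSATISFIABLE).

Set a = True and propagate.
  then f is forced to False.
Try b = True.
  then e is forced to False.
  then c is forced to False.
  then d is forced to False.
So a=True  b=True  c=False  d=False  e=False  f=False is a satisfying assignment.

SATISFIABLE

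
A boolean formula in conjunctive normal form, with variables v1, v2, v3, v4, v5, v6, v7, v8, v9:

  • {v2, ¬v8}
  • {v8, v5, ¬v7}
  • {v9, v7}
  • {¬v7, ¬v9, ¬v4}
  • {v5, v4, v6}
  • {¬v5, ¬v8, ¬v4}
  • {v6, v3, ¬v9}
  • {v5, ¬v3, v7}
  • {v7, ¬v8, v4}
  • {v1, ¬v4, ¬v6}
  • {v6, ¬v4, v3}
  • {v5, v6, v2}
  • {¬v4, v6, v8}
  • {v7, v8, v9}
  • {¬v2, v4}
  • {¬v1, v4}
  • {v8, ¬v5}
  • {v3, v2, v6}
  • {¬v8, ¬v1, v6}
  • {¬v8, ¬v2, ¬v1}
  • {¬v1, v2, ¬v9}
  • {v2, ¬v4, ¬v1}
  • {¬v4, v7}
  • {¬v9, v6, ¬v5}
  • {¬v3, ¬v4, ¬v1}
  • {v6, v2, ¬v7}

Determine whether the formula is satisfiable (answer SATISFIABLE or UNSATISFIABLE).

Try v1 = False.
Try v2 = True.
  then v4 is forced to True.
  then v6 is forced to False.
  then v3 is forced to True.
  then v8 is forced to True.
  then v5 is forced to False.
  then v7 is forced to True.
  then v9 is forced to False.
So v1 = False  v2 = True  v3 = True  v4 = True  v5 = False  v6 = False  v7 = True  v8 = True  v9 = False is a satisfying assignment.

SATISFIABLE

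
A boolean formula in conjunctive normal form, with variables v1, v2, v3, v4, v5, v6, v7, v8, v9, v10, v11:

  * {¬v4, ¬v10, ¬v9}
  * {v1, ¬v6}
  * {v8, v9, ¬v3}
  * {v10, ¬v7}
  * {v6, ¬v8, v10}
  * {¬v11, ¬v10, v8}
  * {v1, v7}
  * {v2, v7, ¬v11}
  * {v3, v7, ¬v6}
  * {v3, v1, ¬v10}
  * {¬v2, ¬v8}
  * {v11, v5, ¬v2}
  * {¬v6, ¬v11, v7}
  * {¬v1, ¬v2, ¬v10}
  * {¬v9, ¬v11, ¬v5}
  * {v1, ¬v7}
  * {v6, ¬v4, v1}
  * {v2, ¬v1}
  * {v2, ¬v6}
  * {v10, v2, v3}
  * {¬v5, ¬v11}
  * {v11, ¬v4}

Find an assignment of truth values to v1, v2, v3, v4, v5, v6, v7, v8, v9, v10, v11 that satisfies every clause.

v4 occurs only negated in the remaining clauses — set v4 = False.
Set v1 = True and propagate.
  then v2 is forced to True.
  then v8 is forced to False.
  then v10 is forced to False.
  then v7 is forced to False.
Set v3 = False and propagate.
  then v6 is forced to False.
For the remaining variables, v5 = True, v9 = True, v11 = False works.
Every clause has at least one true literal under this assignment.

v1 = True, v2 = True, v3 = False, v4 = False, v5 = True, v6 = False, v7 = False, v8 = False, v9 = True, v10 = False, v11 = False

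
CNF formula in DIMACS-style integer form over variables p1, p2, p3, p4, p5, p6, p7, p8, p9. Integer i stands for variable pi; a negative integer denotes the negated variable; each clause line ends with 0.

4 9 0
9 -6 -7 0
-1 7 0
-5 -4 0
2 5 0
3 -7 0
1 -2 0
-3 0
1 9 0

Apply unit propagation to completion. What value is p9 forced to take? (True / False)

(!p3) stands alone — p3 = False.
In (p3 || !p7), p3 is now false; !p7 must hold, so p7 = False.
(p7 || !p1): since p7 = False, the clause reduces to (!p1). p1 = False.
From (!p2 || p1) and p1 = False: p2 = False.
From (p2 || p5) and p2 = False: p5 = True.
(!p5 || !p4): since p5 = True, the clause reduces to (!p4). p4 = False.
(p4 || p9): since p4 = False, the clause reduces to (p9). p9 = True.

True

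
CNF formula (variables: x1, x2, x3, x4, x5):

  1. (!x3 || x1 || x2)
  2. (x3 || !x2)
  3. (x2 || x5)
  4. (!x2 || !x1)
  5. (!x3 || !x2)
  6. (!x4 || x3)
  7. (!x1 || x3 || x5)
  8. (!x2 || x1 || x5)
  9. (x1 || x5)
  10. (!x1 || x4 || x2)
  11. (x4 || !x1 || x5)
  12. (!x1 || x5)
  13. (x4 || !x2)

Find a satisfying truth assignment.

Pure literal: x5 appears only positively; assign x5 = True.
Try x1 = True.
  then x2 is forced to False.
  then x4 is forced to True.
  then x3 is forced to True.

x1=True  x2=False  x3=True  x4=True  x5=True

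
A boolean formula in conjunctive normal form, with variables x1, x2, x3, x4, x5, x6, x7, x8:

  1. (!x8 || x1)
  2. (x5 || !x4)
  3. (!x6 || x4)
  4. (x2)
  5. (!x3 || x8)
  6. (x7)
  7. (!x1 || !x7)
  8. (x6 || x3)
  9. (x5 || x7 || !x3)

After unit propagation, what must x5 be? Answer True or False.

True

(x2) is a unit clause: x2 = True.
(x7) is a unit clause: x7 = True.
In (!x1 || !x7), !x7 is now false; !x1 must hold, so x1 = False.
(x1 || !x8) with x1 = False leaves only !x8, so x8 = False.
(x8 || !x3) with x8 = False leaves only !x3, so x3 = False.
In (x3 || x6), x3 is now false; x6 must hold, so x6 = True.
(!x6 || x4): since x6 = True, the clause reduces to (x4). x4 = True.
In (!x4 || x5), !x4 is now false; x5 must hold, so x5 = True.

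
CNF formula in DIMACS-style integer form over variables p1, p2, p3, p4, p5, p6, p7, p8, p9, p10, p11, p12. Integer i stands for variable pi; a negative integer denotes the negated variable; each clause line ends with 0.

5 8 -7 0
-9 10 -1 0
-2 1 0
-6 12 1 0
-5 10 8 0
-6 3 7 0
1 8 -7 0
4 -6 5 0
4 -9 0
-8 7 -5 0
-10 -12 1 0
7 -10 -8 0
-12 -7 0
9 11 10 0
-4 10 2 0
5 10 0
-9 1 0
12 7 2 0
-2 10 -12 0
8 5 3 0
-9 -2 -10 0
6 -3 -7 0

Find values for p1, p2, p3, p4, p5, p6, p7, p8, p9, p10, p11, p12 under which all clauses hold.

p1 = 1  p2 = 0  p3 = 1  p4 = 1  p5 = 0  p6 = 1  p7 = 1  p8 = 1  p9 = 0  p10 = 1  p11 = 0  p12 = 0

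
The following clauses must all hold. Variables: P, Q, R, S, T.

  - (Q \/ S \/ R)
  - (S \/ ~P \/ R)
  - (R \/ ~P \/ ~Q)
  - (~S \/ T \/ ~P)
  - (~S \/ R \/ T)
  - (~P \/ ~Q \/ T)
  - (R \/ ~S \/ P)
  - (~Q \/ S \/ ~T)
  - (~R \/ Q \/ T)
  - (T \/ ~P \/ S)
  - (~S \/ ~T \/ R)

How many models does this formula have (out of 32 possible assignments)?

Case analysis on S and R:
  S=1, R=1: 5 of the 8 assignments to (P,Q,T) work.
  S=1, R=0: a clause becomes empty — 0.
  S=0, R=1: remaining (P,Q,T) ∈ {(0,0,1); (0,1,0); (1,0,1)} — 3.
  S=0, R=0: remaining (P,Q,T) ∈ {(0,1,0)} — 1.
Total: 5 + 0 + 3 + 1 = 9.

9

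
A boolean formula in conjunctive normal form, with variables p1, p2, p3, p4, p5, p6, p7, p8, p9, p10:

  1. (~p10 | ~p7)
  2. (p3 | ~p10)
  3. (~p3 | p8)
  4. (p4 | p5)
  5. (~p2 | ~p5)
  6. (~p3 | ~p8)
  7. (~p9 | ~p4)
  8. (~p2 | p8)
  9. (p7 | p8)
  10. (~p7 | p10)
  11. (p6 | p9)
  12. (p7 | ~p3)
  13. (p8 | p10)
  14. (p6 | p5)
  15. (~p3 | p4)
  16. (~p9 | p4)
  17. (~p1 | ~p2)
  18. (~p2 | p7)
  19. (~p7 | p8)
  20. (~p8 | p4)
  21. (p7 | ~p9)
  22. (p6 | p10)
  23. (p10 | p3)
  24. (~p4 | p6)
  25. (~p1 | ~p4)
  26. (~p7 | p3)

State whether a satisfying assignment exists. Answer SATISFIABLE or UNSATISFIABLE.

UNSATISFIABLE

p7 = True:
  propagation gives p10=False; an empty clause results — contradiction.
p7 = False:
  propagation gives p8=True, p3=False, p10=False; an empty clause results — contradiction.
Every branch closes, so no satisfying assignment exists.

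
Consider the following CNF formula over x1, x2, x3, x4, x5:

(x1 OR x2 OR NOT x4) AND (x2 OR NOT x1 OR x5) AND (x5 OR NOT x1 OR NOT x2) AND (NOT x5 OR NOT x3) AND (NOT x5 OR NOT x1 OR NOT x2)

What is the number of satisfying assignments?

11

Case analysis on x1 and x2:
  x1=1, x2=1: a clause becomes empty — 0.
  x1=1, x2=0: remaining (x3,x4,x5) ∈ {(0,0,1); (0,1,1)} — 2.
  x1=0, x2=1: x4 free; 3 ways for (x3,x5) × 2^1 = 6.
  x1=0, x2=0: remaining (x3,x4,x5) ∈ {(0,0,0); (0,0,1); (1,0,0)} — 3.
Total: 0 + 2 + 6 + 3 = 11.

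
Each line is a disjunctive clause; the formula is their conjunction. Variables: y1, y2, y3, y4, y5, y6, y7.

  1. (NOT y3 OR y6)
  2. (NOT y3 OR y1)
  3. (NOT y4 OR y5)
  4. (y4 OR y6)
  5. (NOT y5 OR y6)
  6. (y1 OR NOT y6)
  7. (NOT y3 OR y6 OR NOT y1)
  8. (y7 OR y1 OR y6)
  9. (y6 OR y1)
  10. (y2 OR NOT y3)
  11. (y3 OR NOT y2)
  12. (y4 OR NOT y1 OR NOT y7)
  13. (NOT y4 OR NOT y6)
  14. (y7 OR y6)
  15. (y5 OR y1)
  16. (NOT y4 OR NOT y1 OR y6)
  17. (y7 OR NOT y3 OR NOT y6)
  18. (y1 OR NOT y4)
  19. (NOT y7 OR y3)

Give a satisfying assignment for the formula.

Set y1 = True and propagate.
Branch on y2: take y2 = False.
  then y3 is forced to False.
  then y7 is forced to False.
  then y6 is forced to True.
  then y4 is forced to False.
y5 is now unconstrained; take y5 = True.

y1=T  y2=F  y3=F  y4=F  y5=T  y6=T  y7=F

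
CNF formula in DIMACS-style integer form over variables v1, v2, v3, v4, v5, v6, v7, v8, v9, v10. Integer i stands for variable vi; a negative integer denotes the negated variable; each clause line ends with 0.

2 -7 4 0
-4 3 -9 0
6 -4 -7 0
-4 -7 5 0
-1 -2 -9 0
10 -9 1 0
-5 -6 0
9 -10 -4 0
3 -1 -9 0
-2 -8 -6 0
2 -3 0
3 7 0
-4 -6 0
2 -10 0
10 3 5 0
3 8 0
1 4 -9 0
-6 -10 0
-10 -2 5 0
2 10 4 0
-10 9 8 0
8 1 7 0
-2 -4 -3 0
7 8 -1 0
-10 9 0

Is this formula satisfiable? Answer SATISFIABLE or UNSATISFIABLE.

SATISFIABLE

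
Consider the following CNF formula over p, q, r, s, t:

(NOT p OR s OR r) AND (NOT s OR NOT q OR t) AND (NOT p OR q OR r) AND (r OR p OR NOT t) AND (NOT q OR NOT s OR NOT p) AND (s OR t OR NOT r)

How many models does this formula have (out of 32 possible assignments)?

12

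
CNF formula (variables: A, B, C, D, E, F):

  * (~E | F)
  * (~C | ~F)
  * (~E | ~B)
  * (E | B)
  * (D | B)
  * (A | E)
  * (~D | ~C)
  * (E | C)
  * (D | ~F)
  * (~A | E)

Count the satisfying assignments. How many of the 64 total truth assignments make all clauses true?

2

Satisfying assignments:
  A=0 B=0 C=0 D=1 E=1 F=1
  A=1 B=0 C=0 D=1 E=1 F=1
That's 2 in total.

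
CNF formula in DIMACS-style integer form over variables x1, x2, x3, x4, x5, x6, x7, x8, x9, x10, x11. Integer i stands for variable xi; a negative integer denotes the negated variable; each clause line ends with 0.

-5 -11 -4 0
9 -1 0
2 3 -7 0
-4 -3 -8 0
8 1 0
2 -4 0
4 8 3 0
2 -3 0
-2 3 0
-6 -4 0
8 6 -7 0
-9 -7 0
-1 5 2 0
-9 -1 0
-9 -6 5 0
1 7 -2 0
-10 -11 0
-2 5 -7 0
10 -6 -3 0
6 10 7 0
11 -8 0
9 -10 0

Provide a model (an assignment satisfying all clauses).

x1=False, x2=False, x3=False, x4=False, x5=False, x6=True, x7=False, x8=True, x9=False, x10=False, x11=True

Branch on x1: take x1 = False.
  then x8 is forced to True.
  then x11 is forced to True.
  then x10 is forced to False.
Set x2 = False and propagate.
  then x4 is forced to False.
  then x3 is forced to False.
  then x7 is forced to False.
  then x6 is forced to True.
For the remaining variables, x5 = False, x9 = False works.
Every clause has at least one true literal under this assignment.
Check each clause:
  1. {¬x11, ¬x4, ¬x5} — ¬x5 is true.
  2. {¬x1, x9} — ¬x1 is true.
  3. {¬x7, x2, x3} — ¬x7 is true.
  4. {¬x3, ¬x4, ¬x8} — ¬x4 is true.
  5. {x1, x8} — x8 is true.
  6. {¬x4, x2} — ¬x4 is true.
  7. {x4, x3, x8} — x8 is true.
  8. {x2, ¬x3} — ¬x3 is true.
  9. {¬x2, x3} — ¬x2 is true.
  10. {¬x4, ¬x6} — ¬x4 is true.
  11. {¬x7, x6, x8} — x8 is true.
  12. {¬x9, ¬x7} — ¬x7 is true.
  13. {x2, x5, ¬x1} — ¬x1 is true.
  14. {¬x1, ¬x9} — ¬x1 is true.
  15. {¬x9, ¬x6, x5} — ¬x9 is true.
  16. {x1, ¬x2, x7} — ¬x2 is true.
  17. {¬x11, ¬x10} — ¬x10 is true.
  18. {¬x2, ¬x7, x5} — ¬x7 is true.
  19. {x10, ¬x3, ¬x6} — ¬x3 is true.
  20. {x10, x7, x6} — x6 is true.
  21. {x11, ¬x8} — x11 is true.
  22. {x9, ¬x10} — ¬x10 is true.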